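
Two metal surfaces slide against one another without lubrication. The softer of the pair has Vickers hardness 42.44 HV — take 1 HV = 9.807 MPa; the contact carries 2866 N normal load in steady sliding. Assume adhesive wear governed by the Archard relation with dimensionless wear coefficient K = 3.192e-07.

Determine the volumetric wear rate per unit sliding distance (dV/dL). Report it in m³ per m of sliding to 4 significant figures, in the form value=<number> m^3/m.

value=2.198e-12 m^3/m

The intermediates are shown rounded. The computation keeps exact precision; rounded once at the end: four significant figures.
Convert: Hardness H = 42.44 HV × 9.807 MPa/HV = 416.2 MPa = 4.162e+08 Pa.
In SI base units: W = 2866 N, H = 4.162e+08 Pa, K = 3.192e-07.
Sliding wear rate dV/dL = K·W/H, per unit distance: 3.192e-07 · 2866 / 4.162e+08 = 2.198e-12 m³/m.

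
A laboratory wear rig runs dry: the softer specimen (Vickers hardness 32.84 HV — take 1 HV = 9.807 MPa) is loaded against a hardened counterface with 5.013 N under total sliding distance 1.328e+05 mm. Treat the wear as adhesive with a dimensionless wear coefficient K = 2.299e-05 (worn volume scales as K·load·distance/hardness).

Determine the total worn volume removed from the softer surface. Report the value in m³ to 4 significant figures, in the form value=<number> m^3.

value=4.752e-11 m^3

All working math runs at full float precision — intermediates are displayed rounded. Rounded just once, at 4 significant digits.
Convert: The distance L = 1.328e+05 mm = 132.8 m.
Convert: Hardness H = 32.84 HV × 9.807 MPa/HV = 322.1 MPa = 3.221e+08 Pa.
As SI base values: W = 5.013 N, H = 3.221e+08 Pa, K = 2.299e-05.
Volume removed: V = K·W·L/H = 2.299e-05 · 5.013 · 132.8 / 3.221e+08 = 4.752e-11 m³.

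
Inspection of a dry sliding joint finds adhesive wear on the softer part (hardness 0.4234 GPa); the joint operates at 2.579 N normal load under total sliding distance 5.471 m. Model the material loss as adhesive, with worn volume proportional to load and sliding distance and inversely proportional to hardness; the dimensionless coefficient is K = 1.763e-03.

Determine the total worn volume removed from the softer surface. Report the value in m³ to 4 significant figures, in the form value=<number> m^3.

Each operation holds exact precision; intermediate values are displayed rounded. Rounded once at the end, at 4 significant digits.
Hardness H = 0.4234 GPa = 4.234e+08 Pa.
In SI base units: W = 2.579 N, H = 4.234e+08 Pa, K = 1.763e-03.
Wear volume V = K·W·L/H = 1.763e-03 · 2.579 · 5.471 / 4.234e+08 = 5.875e-11 m³.

value=5.875e-11 m^3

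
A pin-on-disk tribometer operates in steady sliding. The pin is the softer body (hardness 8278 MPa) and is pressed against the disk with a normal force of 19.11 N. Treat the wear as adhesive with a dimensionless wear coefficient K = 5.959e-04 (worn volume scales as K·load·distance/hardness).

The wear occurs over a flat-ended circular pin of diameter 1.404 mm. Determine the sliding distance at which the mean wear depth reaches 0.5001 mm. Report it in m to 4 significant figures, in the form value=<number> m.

value=562.8 m

Intermediate values are shown rounded — all arithmetic runs at full precision. Rounded just once to four significant figures.
Convert: Hardness H = 8278 MPa = 8.278e+09 Pa.
Convert: Pin diameter d = 1.404 mm = 0.001404 m. Contact area A = π·d²/4 = π·(0.001404 m)²/4 = 1.548e-06 m².
Convert: Depth limit h_lim = 0.5001 mm = 5.001e-04 m.
As SI base values: W = 19.11 N, H = 8.278e+09 Pa, K = 5.959e-04.
Wearable volume V_lim = h_lim·A = 5.001e-04 · 1.548e-06 = 7.742e-10 m³.
Inverting, life L = V_lim·H/(K·W) = 7.742e-10 · 8.278e+09 / (5.959e-04 · 19.11) = 562.8 m.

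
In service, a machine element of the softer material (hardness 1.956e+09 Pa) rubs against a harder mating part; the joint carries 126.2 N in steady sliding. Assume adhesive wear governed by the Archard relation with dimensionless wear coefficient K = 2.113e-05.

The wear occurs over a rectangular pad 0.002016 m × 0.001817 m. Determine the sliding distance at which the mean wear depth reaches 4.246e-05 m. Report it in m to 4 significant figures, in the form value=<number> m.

value=114.1 m

The intermediates are shown rounded; each operation runs at full float precision, and a lone final rounding, at four significant figures.
Contact area A = 0.002016 m × 0.001817 m = 3.663e-06 m².
In SI base units: W = 126.2 N, H = 1.956e+09 Pa, K = 2.113e-05.
Volume at the limit: V_lim = h_lim·A = 4.246e-05 · 3.663e-06 = 1.555e-10 m³.
Life L = V_lim·H/(K·W) = 1.555e-10 · 1.956e+09 / (2.113e-05 · 126.2) = 114.1 m.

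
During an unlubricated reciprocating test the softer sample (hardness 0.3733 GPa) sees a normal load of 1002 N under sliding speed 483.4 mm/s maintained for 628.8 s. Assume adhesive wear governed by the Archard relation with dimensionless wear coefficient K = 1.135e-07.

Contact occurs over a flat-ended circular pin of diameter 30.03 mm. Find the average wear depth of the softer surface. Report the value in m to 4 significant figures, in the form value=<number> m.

value=1.307e-07 m

Intermediate values appear rounded. All working math keeps full precision, and a lone final rounding to four significant digits.
Convert: Sliding speed v = 483.4 mm/s = 0.4834 m/s. Distance covered L = v·t = 0.4834 m/s × 628.8 s = 304.0 m.
Convert: Hardness H = 0.3733 GPa = 3.733e+08 Pa.
Convert: Pin diameter d = 30.03 mm = 0.03003 m. Contact area A = π·d²/4 = π·(0.03003 m)²/4 = 7.083e-04 m².
Expressed in SI base units: W = 1002 N, H = 3.733e+08 Pa, K = 1.135e-07.
The Archard volume V = K·W·L/H = 1.135e-07 · 1002 · 304.0 / 3.733e+08 = 9.260e-11 m³.
Depth of wear h = V/A = 9.260e-11 / 7.083e-04 = 1.307e-07 m.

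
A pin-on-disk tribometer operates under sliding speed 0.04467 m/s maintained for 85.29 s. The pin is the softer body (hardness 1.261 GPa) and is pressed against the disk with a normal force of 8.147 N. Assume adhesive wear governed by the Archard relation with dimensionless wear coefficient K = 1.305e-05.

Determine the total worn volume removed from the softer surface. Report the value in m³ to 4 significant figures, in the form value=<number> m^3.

value=3.212e-13 m^3

The intermediates are shown rounded, and all working math maintains exact precision; one last rounding: four significant figures.
Convert: Distance covered L = v·t = 0.04467 m/s × 85.29 s = 3.810 m.
Convert: Hardness H = 1.261 GPa = 1.261e+09 Pa.
Collected in SI base units: W = 8.147 N, H = 1.261e+09 Pa, K = 1.305e-05.
The Archard volume V = K·W·L/H = 1.305e-05 · 8.147 · 3.810 / 1.261e+09 = 3.212e-13 m³.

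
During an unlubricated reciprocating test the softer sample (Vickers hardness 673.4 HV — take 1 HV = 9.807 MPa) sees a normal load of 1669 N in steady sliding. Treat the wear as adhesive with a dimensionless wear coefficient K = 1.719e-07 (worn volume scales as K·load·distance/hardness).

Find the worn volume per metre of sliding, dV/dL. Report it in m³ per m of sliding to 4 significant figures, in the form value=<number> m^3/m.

value=4.344e-14 m^3/m

All arithmetic maintains full float precision; quoted intermediates are rounded. Rounded once at the end: four significant digits.
Convert: Hardness H = 673.4 HV × 9.807 MPa/HV = 6604 MPa = 6.604e+09 Pa.
SI base units throughout: W = 1669 N, H = 6.604e+09 Pa, K = 1.719e-07.
The wear rate dV/dL = K·W/H (independent of L): 1.719e-07 · 1669 / 6.604e+09 = 4.344e-14 m³/m.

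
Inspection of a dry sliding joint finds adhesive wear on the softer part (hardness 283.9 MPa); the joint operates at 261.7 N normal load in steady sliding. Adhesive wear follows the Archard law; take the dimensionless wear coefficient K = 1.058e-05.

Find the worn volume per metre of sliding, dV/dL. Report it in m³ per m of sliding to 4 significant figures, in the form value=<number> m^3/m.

value=9.753e-12 m^3/m

The intermediates are shown rounded, and every step maintains exact precision, and rounded once at the end, at 4 significant digits.
Hardness H = 283.9 MPa = 2.839e+08 Pa.
Expressed in SI base units: W = 261.7 N, H = 2.839e+08 Pa, K = 1.058e-05.
Volumetric rate dV/dL = K·W/H, per unit distance: 1.058e-05 · 261.7 / 2.839e+08 = 9.753e-12 m³/m.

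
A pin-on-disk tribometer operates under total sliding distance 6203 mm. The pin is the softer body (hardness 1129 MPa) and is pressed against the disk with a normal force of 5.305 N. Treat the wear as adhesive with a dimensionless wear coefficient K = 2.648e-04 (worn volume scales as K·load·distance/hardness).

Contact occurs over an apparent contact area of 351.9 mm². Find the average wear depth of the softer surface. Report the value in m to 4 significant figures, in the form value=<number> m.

All working math runs at full precision; intermediates are printed rounded — one final rounding, at 4 significant figures.
Total distance L = 6203 mm = 6.203 m.
Hardness H = 1129 MPa = 1.129e+09 Pa.
Contact area A = 351.9 mm² = 3.519e-04 m².
As SI base values: W = 5.305 N, H = 1.129e+09 Pa, K = 2.648e-04.
Wear volume V = K·W·L/H = 2.648e-04 · 5.305 · 6.203 / 1.129e+09 = 7.718e-12 m³.
Mean wear depth h = V/A = 7.718e-12 / 3.519e-04 = 2.193e-08 m.

value=2.193e-08 m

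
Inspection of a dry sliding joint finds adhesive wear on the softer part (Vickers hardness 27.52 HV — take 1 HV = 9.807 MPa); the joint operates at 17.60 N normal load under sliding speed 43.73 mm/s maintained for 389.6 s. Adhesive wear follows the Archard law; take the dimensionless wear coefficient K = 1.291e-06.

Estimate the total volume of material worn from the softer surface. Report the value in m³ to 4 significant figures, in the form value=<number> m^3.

value=1.434e-12 m^3

All working math holds full float precision; intermediates are shown rounded, and rounded once at the end to four significant figures.
Sliding speed v = 43.73 mm/s = 0.04373 m/s. Distance covered L = v·t = 0.04373 m/s × 389.6 s = 17.04 m.
Hardness H = 27.52 HV × 9.807 MPa/HV = 269.9 MPa = 2.699e+08 Pa.
SI base units throughout: W = 17.60 N, H = 2.699e+08 Pa, K = 1.291e-06.
Archard relation: V = K·W·L/H = 1.291e-06 · 17.60 · 17.04 / 2.699e+08 = 1.434e-12 m³.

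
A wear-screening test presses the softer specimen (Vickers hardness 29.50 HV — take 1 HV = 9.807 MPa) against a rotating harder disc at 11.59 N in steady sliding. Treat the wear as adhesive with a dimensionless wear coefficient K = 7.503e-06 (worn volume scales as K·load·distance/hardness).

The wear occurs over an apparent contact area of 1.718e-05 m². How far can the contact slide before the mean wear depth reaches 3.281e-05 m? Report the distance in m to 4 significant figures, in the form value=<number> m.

Intermediate values are printed rounded; all working math keeps exact precision. Rounded once at the end to four significant figures.
Convert: Hardness H = 29.50 HV × 9.807 MPa/HV = 289.3 MPa = 2.893e+08 Pa.
SI base units throughout: W = 11.59 N, H = 2.893e+08 Pa, K = 7.503e-06.
Permissible volume V_lim = h_lim·A = 3.281e-05 · 1.718e-05 = 5.637e-10 m³.
Sliding life L = V_lim·H/(K·W) = 5.637e-10 · 2.893e+08 / (7.503e-06 · 11.59) = 1875 m.

value=1875 m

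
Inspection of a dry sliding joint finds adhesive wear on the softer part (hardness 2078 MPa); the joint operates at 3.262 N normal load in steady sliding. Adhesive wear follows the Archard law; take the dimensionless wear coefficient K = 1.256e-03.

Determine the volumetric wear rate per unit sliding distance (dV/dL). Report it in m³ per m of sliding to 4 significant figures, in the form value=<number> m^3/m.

All arithmetic runs at full precision, and quoted intermediates are rounded, and one last rounding: 4 significant digits.
Hardness H = 2078 MPa = 2.078e+09 Pa.
Collected in SI base units: W = 3.262 N, H = 2.078e+09 Pa, K = 1.256e-03.
The wear rate dV/dL = K·W/H, so: 1.256e-03 · 3.262 / 2.078e+09 = 1.972e-12 m³/m.

value=1.972e-12 m^3/m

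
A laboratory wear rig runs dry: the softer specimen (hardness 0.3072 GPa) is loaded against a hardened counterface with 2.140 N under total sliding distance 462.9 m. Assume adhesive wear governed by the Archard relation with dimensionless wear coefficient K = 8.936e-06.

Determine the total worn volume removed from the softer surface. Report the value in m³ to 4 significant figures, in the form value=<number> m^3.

The algebra keeps full float precision, and intermediate values appear rounded, and a lone final rounding, at four significant digits.
Convert: Hardness H = 0.3072 GPa = 3.072e+08 Pa.
In SI base units: W = 2.140 N, H = 3.072e+08 Pa, K = 8.936e-06.
Archard relation: V = K·W·L/H = 8.936e-06 · 2.140 · 462.9 / 3.072e+08 = 2.882e-11 m³.

value=2.882e-11 m^3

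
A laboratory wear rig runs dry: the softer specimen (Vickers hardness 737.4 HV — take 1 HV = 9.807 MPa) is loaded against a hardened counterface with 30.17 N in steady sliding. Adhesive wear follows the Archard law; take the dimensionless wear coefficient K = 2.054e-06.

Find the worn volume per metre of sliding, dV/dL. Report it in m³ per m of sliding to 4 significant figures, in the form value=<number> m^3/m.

value=8.569e-15 m^3/m

Intermediate values appear rounded, and all working math carries full precision. Rounded once at the end to four significant figures.
Convert: Hardness H = 737.4 HV × 9.807 MPa/HV = 7232 MPa = 7.232e+09 Pa.
Expressed in SI base units: W = 30.17 N, H = 7.232e+09 Pa, K = 2.054e-06.
Wear rate dV/dL = K·W/H, per unit distance: 2.054e-06 · 30.17 / 7.232e+09 = 8.569e-15 m³/m.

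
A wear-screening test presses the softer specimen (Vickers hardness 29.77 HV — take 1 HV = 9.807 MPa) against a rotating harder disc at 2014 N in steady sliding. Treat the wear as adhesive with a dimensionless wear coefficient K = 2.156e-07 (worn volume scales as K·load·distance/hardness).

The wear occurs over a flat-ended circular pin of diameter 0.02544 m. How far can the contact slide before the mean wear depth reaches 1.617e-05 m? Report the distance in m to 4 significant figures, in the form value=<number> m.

The intermediates appear rounded; the computation runs at full precision; rounded once at the end: 4 significant figures.
Convert: Hardness H = 29.77 HV × 9.807 MPa/HV = 292.0 MPa = 2.920e+08 Pa.
Convert: Contact area A = π·d²/4 = π·(0.02544 m)²/4 = 5.083e-04 m².
As SI base values: W = 2014 N, H = 2.920e+08 Pa, K = 2.156e-07.
Volume at the limit: V_lim = h_lim·A = 1.617e-05 · 5.083e-04 = 8.219e-09 m³.
So the life L = V_lim·H/(K·W) = 8.219e-09 · 2.920e+08 / (2.156e-07 · 2014) = 5526 m.

value=5526 m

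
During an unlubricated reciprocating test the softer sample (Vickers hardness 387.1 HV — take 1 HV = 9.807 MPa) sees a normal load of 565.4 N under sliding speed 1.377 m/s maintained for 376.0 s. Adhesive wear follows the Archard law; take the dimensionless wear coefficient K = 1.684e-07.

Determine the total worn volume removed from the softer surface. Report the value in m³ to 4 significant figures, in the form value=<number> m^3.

Displayed values are rounded; all arithmetic maintains full float precision; rounded once at the end to four significant figures.
Convert: Sliding distance L = v·t = 1.377 m/s × 376.0 s = 517.8 m.
Convert: Hardness H = 387.1 HV × 9.807 MPa/HV = 3796 MPa = 3.796e+09 Pa.
SI base units throughout: W = 565.4 N, H = 3.796e+09 Pa, K = 1.684e-07.
Archard relation: V = K·W·L/H = 1.684e-07 · 565.4 · 517.8 / 3.796e+09 = 1.299e-11 m³.

value=1.299e-11 m^3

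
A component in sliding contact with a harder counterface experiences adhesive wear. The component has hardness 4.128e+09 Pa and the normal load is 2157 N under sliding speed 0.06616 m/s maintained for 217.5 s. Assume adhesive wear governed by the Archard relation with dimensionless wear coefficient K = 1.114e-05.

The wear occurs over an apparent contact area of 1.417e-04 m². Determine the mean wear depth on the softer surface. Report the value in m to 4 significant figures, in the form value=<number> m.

value=5.911e-07 m

All arithmetic keeps full precision; the intermediates are printed rounded — rounded just once, at four significant figures.
Convert: Total distance L = v·t = 0.06616 m/s × 217.5 s = 14.39 m.
Working in SI base units: W = 2157 N, H = 4.128e+09 Pa, K = 1.114e-05.
Volume removed: V = K·W·L/H = 1.114e-05 · 2157 · 14.39 / 4.128e+09 = 8.376e-11 m³.
Average depth h = V/A = 8.376e-11 / 1.417e-04 = 5.911e-07 m.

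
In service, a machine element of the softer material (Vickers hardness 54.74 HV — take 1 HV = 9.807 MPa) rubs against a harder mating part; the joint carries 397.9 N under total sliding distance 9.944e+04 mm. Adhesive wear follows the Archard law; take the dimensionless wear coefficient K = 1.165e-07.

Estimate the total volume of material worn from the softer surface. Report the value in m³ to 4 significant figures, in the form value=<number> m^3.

value=8.587e-12 m^3

Intermediate values appear rounded; all working math maintains full float precision — a single final rounding to 4 significant digits.
Convert: The distance L = 9.944e+04 mm = 99.44 m.
Convert: Hardness H = 54.74 HV × 9.807 MPa/HV = 536.8 MPa = 5.368e+08 Pa.
As SI base values: W = 397.9 N, H = 5.368e+08 Pa, K = 1.165e-07.
Volume removed: V = K·W·L/H = 1.165e-07 · 397.9 · 99.44 / 5.368e+08 = 8.587e-12 m³.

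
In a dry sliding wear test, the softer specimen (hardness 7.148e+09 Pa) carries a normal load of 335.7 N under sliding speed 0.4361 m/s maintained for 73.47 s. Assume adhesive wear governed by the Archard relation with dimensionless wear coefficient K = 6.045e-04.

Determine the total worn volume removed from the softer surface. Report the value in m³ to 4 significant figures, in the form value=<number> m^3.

The intermediates are shown rounded. The computation keeps full float precision — rounded once at the end to 4 significant digits.
Convert: Distance covered L = v·t = 0.4361 m/s × 73.47 s = 32.04 m.
Working in SI base units: W = 335.7 N, H = 7.148e+09 Pa, K = 6.045e-04.
Volume removed: V = K·W·L/H = 6.045e-04 · 335.7 · 32.04 / 7.148e+09 = 9.096e-10 m³.

value=9.096e-10 m^3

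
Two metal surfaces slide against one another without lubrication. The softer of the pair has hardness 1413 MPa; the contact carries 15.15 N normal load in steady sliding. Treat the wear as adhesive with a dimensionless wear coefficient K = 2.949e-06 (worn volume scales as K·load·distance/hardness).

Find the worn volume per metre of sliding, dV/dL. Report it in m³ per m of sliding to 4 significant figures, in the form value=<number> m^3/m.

The algebra runs at exact precision. Intermediates are printed rounded. Rounded just once: four significant figures.
Convert: Hardness H = 1413 MPa = 1.413e+09 Pa.
In SI base units, W = 15.15 N, H = 1.413e+09 Pa, K = 2.949e-06.
The wear rate dV/dL = K·W/H, per unit distance: 2.949e-06 · 15.15 / 1.413e+09 = 3.162e-14 m³/m.

value=3.162e-14 m^3/m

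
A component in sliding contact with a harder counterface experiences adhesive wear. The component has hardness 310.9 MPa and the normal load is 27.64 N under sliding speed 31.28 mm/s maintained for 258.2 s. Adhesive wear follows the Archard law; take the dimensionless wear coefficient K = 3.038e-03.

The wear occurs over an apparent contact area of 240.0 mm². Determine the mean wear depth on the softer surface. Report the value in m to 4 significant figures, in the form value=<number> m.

value=9.089e-06 m

The algebra maintains full float precision — intermediates are shown rounded — rounded once at the end, at 4 significant digits.
Convert: Sliding speed v = 31.28 mm/s = 0.03128 m/s. The distance L = v·t = 0.03128 m/s × 258.2 s = 8.076 m.
Convert: Hardness H = 310.9 MPa = 3.109e+08 Pa.
Convert: Contact area A = 240.0 mm² = 2.400e-04 m².
Restated in SI base units: W = 27.64 N, H = 3.109e+08 Pa, K = 3.038e-03.
By Archard's law, V = K·W·L/H = 3.038e-03 · 27.64 · 8.076 / 3.109e+08 = 2.181e-09 m³.
Average depth h = V/A = 2.181e-09 / 2.400e-04 = 9.089e-06 m.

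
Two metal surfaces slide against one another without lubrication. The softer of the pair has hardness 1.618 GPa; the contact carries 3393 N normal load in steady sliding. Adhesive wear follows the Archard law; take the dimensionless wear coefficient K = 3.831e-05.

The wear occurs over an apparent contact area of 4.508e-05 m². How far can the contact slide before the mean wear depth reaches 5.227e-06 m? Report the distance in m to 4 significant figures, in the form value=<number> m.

value=2.933 m

Intermediate values appear rounded. The algebra maintains full float precision; rounded once at the end, at 4 significant digits.
Convert: Hardness H = 1.618 GPa = 1.618e+09 Pa.
Collected in SI base units: W = 3393 N, H = 1.618e+09 Pa, K = 3.831e-05.
Allowed volume V_lim = h_lim·A = 5.227e-06 · 4.508e-05 = 2.356e-10 m³.
Inverting, life L = V_lim·H/(K·W) = 2.356e-10 · 1.618e+09 / (3.831e-05 · 3393) = 2.933 m.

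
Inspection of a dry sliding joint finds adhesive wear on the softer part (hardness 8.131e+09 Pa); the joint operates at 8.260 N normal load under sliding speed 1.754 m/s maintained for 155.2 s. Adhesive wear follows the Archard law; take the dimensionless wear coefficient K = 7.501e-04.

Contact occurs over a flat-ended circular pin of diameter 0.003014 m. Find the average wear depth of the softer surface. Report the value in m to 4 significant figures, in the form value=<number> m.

value=2.907e-05 m

All working math keeps full precision, and intermediates are printed rounded — one final rounding: four significant digits.
Convert: Sliding distance L = v·t = 1.754 m/s × 155.2 s = 272.2 m.
Convert: Contact area A = π·d²/4 = π·(0.003014 m)²/4 = 7.135e-06 m².
Working in SI base units: W = 8.260 N, H = 8.131e+09 Pa, K = 7.501e-04.
Wear volume V = K·W·L/H = 7.501e-04 · 8.260 · 272.2 / 8.131e+09 = 2.074e-10 m³.
Mean wear depth h = V/A = 2.074e-10 / 7.135e-06 = 2.907e-05 m.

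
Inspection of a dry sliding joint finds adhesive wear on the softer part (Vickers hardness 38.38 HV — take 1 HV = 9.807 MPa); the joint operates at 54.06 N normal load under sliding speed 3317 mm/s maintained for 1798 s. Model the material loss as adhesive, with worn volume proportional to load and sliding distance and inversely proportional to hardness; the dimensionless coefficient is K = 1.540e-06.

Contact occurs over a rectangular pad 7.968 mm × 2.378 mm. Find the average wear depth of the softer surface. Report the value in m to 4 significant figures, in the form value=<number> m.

value=6.962e-05 m

Intermediates are printed rounded; all arithmetic maintains full float precision; one last rounding to four significant figures.
Convert: Sliding speed v = 3317 mm/s = 3.317 m/s. Total distance L = v·t = 3.317 m/s × 1798 s = 5964 m.
Convert: Hardness H = 38.38 HV × 9.807 MPa/HV = 376.4 MPa = 3.764e+08 Pa.
Convert: Pad sides 7.968 mm × 2.378 mm = 0.007968 m × 0.002378 m. Contact area A = 0.007968 m × 0.002378 m = 1.895e-05 m².
In SI base units, W = 54.06 N, H = 3.764e+08 Pa, K = 1.540e-06.
By Archard's law, V = K·W·L/H = 1.540e-06 · 54.06 · 5964 / 3.764e+08 = 1.319e-09 m³.
Depth h = V/A = 1.319e-09 / 1.895e-05 = 6.962e-05 m.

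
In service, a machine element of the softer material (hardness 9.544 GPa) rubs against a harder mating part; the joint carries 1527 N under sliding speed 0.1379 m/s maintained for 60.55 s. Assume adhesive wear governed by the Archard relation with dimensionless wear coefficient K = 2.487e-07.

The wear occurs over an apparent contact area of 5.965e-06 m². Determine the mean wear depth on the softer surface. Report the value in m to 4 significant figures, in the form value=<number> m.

value=5.570e-08 m

All arithmetic keeps exact precision. Shown intermediates are rounded, and one last rounding, at 4 significant figures.
Distance covered L = v·t = 0.1379 m/s × 60.55 s = 8.350 m.
Hardness H = 9.544 GPa = 9.544e+09 Pa.
Working in SI base units: W = 1527 N, H = 9.544e+09 Pa, K = 2.487e-07.
Archard relation: V = K·W·L/H = 2.487e-07 · 1527 · 8.350 / 9.544e+09 = 3.322e-13 m³.
Depth of wear h = V/A = 3.322e-13 / 5.965e-06 = 5.570e-08 m.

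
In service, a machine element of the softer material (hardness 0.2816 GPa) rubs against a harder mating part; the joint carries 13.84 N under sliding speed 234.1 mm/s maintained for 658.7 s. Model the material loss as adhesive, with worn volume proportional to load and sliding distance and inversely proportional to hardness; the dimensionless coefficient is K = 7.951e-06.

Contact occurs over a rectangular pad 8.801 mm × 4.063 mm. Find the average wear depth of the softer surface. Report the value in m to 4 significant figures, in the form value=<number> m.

All working math holds full precision — intermediates are printed rounded, and one final rounding, at four significant figures.
Sliding speed v = 234.1 mm/s = 0.2341 m/s. Path length L = v·t = 0.2341 m/s × 658.7 s = 154.2 m.
Hardness H = 0.2816 GPa = 2.816e+08 Pa.
Pad sides 8.801 mm × 4.063 mm = 0.008801 m × 0.004063 m. Contact area A = 0.008801 m × 0.004063 m = 3.576e-05 m².
As SI base values: W = 13.84 N, H = 2.816e+08 Pa, K = 7.951e-06.
Apply Archard: V = K·W·L/H = 7.951e-06 · 13.84 · 154.2 / 2.816e+08 = 6.026e-11 m³.
Depth h = V/A = 6.026e-11 / 3.576e-05 = 1.685e-06 m.

value=1.685e-06 m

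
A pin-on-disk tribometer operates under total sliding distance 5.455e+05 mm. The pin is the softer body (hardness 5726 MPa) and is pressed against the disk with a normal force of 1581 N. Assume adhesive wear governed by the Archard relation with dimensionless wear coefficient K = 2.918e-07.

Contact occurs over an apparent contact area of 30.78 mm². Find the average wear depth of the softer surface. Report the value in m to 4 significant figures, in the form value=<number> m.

value=1.428e-06 m

The computation maintains full precision. Intermediates appear rounded; one last rounding to 4 significant digits.
Path length L = 5.455e+05 mm = 545.5 m.
Hardness H = 5726 MPa = 5.726e+09 Pa.
Contact area A = 30.78 mm² = 3.078e-05 m².
Collected in SI base units: W = 1581 N, H = 5.726e+09 Pa, K = 2.918e-07.
Apply Archard: V = K·W·L/H = 2.918e-07 · 1581 · 545.5 / 5.726e+09 = 4.395e-11 m³.
Mean wear depth h = V/A = 4.395e-11 / 3.078e-05 = 1.428e-06 m.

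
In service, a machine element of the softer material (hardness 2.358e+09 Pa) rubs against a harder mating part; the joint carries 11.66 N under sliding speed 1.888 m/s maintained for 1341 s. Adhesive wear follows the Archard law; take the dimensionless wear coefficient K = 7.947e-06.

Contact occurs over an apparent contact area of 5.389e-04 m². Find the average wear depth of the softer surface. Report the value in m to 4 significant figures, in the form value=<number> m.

value=1.846e-07 m

The algebra runs at exact precision — the intermediates are printed rounded, and one last rounding to four significant digits.
Convert: Path length L = v·t = 1.888 m/s × 1341 s = 2532 m.
SI base units throughout: W = 11.66 N, H = 2.358e+09 Pa, K = 7.947e-06.
Volume removed: V = K·W·L/H = 7.947e-06 · 11.66 · 2532 / 2.358e+09 = 9.949e-11 m³.
Mean wear depth h = V/A = 9.949e-11 / 5.389e-04 = 1.846e-07 m.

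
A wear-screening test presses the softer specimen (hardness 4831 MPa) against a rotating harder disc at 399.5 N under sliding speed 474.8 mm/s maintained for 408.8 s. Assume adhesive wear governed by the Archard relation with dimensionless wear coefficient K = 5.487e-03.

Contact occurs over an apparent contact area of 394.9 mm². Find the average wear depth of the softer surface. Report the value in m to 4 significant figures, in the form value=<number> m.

value=2.230e-04 m

The intermediates are printed rounded. Each operation maintains full float precision — a single final rounding to four significant figures.
Sliding speed v = 474.8 mm/s = 0.4748 m/s. Path length L = v·t = 0.4748 m/s × 408.8 s = 194.1 m.
Hardness H = 4831 MPa = 4.831e+09 Pa.
Contact area A = 394.9 mm² = 3.949e-04 m².
As SI base values: W = 399.5 N, H = 4.831e+09 Pa, K = 5.487e-03.
The Archard volume V = K·W·L/H = 5.487e-03 · 399.5 · 194.1 / 4.831e+09 = 8.807e-08 m³.
Average depth h = V/A = 8.807e-08 / 3.949e-04 = 2.230e-04 m.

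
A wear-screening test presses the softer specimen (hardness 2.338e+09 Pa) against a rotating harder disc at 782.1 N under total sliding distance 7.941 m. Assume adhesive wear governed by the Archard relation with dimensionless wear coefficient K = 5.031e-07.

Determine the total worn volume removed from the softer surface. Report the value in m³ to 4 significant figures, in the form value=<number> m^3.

Displayed values are rounded — all working math holds full float precision — a single final rounding, at four significant digits.
In SI base units, W = 782.1 N, H = 2.338e+09 Pa, K = 5.031e-07.
Archard volume V = K·W·L/H = 5.031e-07 · 782.1 · 7.941 / 2.338e+09 = 1.336e-12 m³.

value=1.336e-12 m^3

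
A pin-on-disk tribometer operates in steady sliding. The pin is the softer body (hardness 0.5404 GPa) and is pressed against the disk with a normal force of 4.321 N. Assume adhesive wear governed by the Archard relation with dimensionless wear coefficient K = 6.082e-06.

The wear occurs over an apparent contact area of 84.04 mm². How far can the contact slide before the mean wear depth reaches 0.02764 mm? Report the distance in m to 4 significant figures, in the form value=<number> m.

value=4.776e+04 m

All arithmetic holds full float precision, and the intermediates appear rounded; rounded once at the end to 4 significant figures.
Convert: Hardness H = 0.5404 GPa = 5.404e+08 Pa.
Convert: Contact area A = 84.04 mm² = 8.404e-05 m².
Convert: Depth limit h_lim = 0.02764 mm = 2.764e-05 m.
Restated in SI base units: W = 4.321 N, H = 5.404e+08 Pa, K = 6.082e-06.
Volume at the limit: V_lim = h_lim·A = 2.764e-05 · 8.404e-05 = 2.323e-09 m³.
So the life L = V_lim·H/(K·W) = 2.323e-09 · 5.404e+08 / (6.082e-06 · 4.321) = 4.776e+04 m.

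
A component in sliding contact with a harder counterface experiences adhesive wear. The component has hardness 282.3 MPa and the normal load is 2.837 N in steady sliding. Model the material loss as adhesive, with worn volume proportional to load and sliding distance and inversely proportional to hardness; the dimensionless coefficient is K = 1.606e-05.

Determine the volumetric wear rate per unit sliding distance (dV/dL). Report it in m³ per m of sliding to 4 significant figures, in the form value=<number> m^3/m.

The intermediates are shown rounded — all working math carries full precision. Rounded just once: four significant digits.
Hardness H = 282.3 MPa = 2.823e+08 Pa.
SI base units throughout: W = 2.837 N, H = 2.823e+08 Pa, K = 1.606e-05.
Volumetric rate dV/dL = K·W/H — distance-free: 1.606e-05 · 2.837 / 2.823e+08 = 1.614e-13 m³/m.

value=1.614e-13 m^3/m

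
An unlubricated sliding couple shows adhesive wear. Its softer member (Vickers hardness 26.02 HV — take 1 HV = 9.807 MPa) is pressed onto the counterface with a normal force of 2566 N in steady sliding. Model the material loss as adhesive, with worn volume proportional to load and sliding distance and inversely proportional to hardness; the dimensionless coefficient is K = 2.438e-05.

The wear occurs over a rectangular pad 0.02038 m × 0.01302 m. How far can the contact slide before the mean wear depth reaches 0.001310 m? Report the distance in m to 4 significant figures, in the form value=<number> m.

value=1418 m

Displayed values are rounded; the computation keeps full float precision. Rounded just once: four significant digits.
Convert: Hardness H = 26.02 HV × 9.807 MPa/HV = 255.2 MPa = 2.552e+08 Pa.
Convert: Contact area A = 0.02038 m × 0.01302 m = 2.653e-04 m².
SI base units throughout: W = 2566 N, H = 2.552e+08 Pa, K = 2.438e-05.
Allowed volume V_lim = h_lim·A = 0.001310 · 2.653e-04 = 3.476e-07 m³.
Inverting, life L = V_lim·H/(K·W) = 3.476e-07 · 2.552e+08 / (2.438e-05 · 2566) = 1418 m.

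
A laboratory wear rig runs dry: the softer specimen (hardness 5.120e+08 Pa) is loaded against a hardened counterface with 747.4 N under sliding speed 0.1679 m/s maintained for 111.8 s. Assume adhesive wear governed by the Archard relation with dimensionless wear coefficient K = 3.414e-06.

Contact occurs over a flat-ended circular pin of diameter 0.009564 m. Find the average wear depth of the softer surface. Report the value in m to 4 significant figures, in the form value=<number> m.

All arithmetic keeps full float precision, and quoted intermediates are rounded. Rounded once at the end to four significant digits.
Convert: Distance covered L = v·t = 0.1679 m/s × 111.8 s = 18.77 m.
Convert: Contact area A = π·d²/4 = π·(0.009564 m)²/4 = 7.184e-05 m².
Restated in SI base units: W = 747.4 N, H = 5.120e+08 Pa, K = 3.414e-06.
Apply Archard: V = K·W·L/H = 3.414e-06 · 747.4 · 18.77 / 5.120e+08 = 9.355e-11 m³.
Depth h = V/A = 9.355e-11 / 7.184e-05 = 1.302e-06 m.

value=1.302e-06 m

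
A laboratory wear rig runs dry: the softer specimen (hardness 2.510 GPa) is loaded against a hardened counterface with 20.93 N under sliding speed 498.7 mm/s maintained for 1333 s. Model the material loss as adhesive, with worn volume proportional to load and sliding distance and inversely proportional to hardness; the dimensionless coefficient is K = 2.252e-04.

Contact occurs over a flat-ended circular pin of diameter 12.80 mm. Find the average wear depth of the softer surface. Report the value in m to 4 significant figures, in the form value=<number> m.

Each operation holds exact precision — the intermediates are displayed rounded. Rounded just once: four significant figures.
Sliding speed v = 498.7 mm/s = 0.4987 m/s. Distance L = v·t = 0.4987 m/s × 1333 s = 664.8 m.
Hardness H = 2.510 GPa = 2.510e+09 Pa.
Pin diameter d = 12.80 mm = 0.01280 m. Contact area A = π·d²/4 = π·(0.01280 m)²/4 = 1.287e-04 m².
Expressed in SI base units: W = 20.93 N, H = 2.510e+09 Pa, K = 2.252e-04.
Archard volume V = K·W·L/H = 2.252e-04 · 20.93 · 664.8 / 2.510e+09 = 1.248e-09 m³.
Mean depth h = V/A = 1.248e-09 / 1.287e-04 = 9.701e-06 m.

value=9.701e-06 m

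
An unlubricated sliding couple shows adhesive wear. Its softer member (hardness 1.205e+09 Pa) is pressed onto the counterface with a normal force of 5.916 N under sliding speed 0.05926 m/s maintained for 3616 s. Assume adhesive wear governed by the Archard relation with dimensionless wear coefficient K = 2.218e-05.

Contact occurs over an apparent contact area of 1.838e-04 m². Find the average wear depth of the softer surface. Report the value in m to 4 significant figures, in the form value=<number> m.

value=1.270e-07 m

All working math carries full float precision, and the intermediates are displayed rounded, and rounded once at the end: four significant digits.
Convert: Total distance L = v·t = 0.05926 m/s × 3616 s = 214.3 m.
Collected in SI base units: W = 5.916 N, H = 1.205e+09 Pa, K = 2.218e-05.
Archard volume V = K·W·L/H = 2.218e-05 · 5.916 · 214.3 / 1.205e+09 = 2.333e-11 m³.
Depth h = V/A = 2.333e-11 / 1.838e-04 = 1.270e-07 m.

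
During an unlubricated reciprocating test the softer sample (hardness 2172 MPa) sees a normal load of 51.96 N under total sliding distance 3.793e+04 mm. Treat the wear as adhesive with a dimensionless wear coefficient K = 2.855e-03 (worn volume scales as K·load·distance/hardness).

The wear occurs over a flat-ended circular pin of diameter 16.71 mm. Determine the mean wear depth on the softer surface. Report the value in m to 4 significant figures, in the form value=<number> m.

value=1.181e-05 m

The computation holds full float precision. Intermediates appear rounded. Rounded once at the end: 4 significant figures.
Convert: Path length L = 3.793e+04 mm = 37.93 m.
Convert: Hardness H = 2172 MPa = 2.172e+09 Pa.
Convert: Pin diameter d = 16.71 mm = 0.01671 m. Contact area A = π·d²/4 = π·(0.01671 m)²/4 = 2.193e-04 m².
SI base units throughout: W = 51.96 N, H = 2.172e+09 Pa, K = 2.855e-03.
Wear volume V = K·W·L/H = 2.855e-03 · 51.96 · 37.93 / 2.172e+09 = 2.591e-09 m³.
Average depth h = V/A = 2.591e-09 / 2.193e-04 = 1.181e-05 m.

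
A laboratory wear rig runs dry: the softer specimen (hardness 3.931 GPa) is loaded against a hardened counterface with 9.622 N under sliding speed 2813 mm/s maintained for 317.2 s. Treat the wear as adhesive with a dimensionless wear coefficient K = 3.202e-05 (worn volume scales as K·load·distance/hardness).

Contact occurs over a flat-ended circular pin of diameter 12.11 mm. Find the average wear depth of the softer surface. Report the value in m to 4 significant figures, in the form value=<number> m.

value=6.072e-07 m

The intermediates are displayed rounded. Each operation runs at full float precision. Rounded once at the end, at 4 significant figures.
Sliding speed v = 2813 mm/s = 2.813 m/s. Sliding distance L = v·t = 2.813 m/s × 317.2 s = 892.3 m.
Hardness H = 3.931 GPa = 3.931e+09 Pa.
Pin diameter d = 12.11 mm = 0.01211 m. Contact area A = π·d²/4 = π·(0.01211 m)²/4 = 1.152e-04 m².
Working in SI base units: W = 9.622 N, H = 3.931e+09 Pa, K = 3.202e-05.
By Archard's law, V = K·W·L/H = 3.202e-05 · 9.622 · 892.3 / 3.931e+09 = 6.993e-11 m³.
Wear depth h = V/A = 6.993e-11 / 1.152e-04 = 6.072e-07 m.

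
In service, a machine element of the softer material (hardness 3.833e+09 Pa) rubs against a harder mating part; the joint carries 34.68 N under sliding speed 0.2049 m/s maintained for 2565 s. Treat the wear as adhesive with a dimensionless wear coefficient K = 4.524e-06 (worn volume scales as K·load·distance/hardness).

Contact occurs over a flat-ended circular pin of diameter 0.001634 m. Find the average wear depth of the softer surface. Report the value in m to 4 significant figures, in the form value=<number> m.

Displayed values are rounded. Each operation keeps full precision. Rounded once at the end, at 4 significant digits.
Convert: Sliding distance L = v·t = 0.2049 m/s × 2565 s = 525.6 m.
Convert: Contact area A = π·d²/4 = π·(0.001634 m)²/4 = 2.097e-06 m².
Restated in SI base units: W = 34.68 N, H = 3.833e+09 Pa, K = 4.524e-06.
By Archard's law, V = K·W·L/H = 4.524e-06 · 34.68 · 525.6 / 3.833e+09 = 2.151e-11 m³.
Mean wear depth h = V/A = 2.151e-11 / 2.097e-06 = 1.026e-05 m.

value=1.026e-05 m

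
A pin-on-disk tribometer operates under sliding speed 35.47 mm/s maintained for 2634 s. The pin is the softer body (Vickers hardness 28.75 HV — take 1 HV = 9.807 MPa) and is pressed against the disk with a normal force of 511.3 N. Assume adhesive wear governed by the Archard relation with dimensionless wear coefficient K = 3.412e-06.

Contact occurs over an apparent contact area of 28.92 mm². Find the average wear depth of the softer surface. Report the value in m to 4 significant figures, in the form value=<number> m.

value=1.999e-05 m

The intermediates appear rounded. Every step runs at full float precision. Rounded just once: 4 significant figures.
Sliding speed v = 35.47 mm/s = 0.03547 m/s. Total distance L = v·t = 0.03547 m/s × 2634 s = 93.43 m.
Hardness H = 28.75 HV × 9.807 MPa/HV = 282.0 MPa = 2.820e+08 Pa.
Contact area A = 28.92 mm² = 2.892e-05 m².
Expressed in SI base units: W = 511.3 N, H = 2.820e+08 Pa, K = 3.412e-06.
Worn volume V = K·W·L/H = 3.412e-06 · 511.3 · 93.43 / 2.820e+08 = 5.781e-10 m³.
Average depth h = V/A = 5.781e-10 / 2.892e-05 = 1.999e-05 m.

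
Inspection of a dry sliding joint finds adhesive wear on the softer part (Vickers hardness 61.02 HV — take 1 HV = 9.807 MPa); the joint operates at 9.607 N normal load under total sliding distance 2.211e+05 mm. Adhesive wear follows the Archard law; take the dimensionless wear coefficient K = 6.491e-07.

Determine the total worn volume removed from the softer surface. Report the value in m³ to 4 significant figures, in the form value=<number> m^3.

value=2.304e-12 m^3

The computation keeps exact precision. Intermediate values are printed rounded. Rounded just once: 4 significant figures.
Distance L = 2.211e+05 mm = 221.1 m.
Hardness H = 61.02 HV × 9.807 MPa/HV = 598.4 MPa = 5.984e+08 Pa.
Working in SI base units: W = 9.607 N, H = 5.984e+08 Pa, K = 6.491e-07.
Wear volume V = K·W·L/H = 6.491e-07 · 9.607 · 221.1 / 5.984e+08 = 2.304e-12 m³.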